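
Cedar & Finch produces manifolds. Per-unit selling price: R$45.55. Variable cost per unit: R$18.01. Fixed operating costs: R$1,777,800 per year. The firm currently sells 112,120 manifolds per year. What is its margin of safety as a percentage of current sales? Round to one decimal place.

42.4%

Contribution margin per unit = R$45.55 − R$18.01 = R$27.54. Break-even units = R$1,777,800 ÷ R$27.54 = 64,553.38; break-even revenue = 64,553.38 × R$45.55 = R$2,940,406.32.
Current sales = 112,120 × R$45.55 = R$5,107,066.00.
Margin of safety = (R$5,107,066.00 − R$2,940,406.32) ÷ R$5,107,066.00 = 42.4%.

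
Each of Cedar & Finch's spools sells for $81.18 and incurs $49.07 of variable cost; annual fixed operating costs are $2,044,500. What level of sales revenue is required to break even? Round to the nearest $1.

CM per unit = $81.18 − $49.07 = $32.11; CM ratio = $32.11 / $81.18 = 0.3955.
Break-even revenue = fixed costs × price ÷ CM = $2,044,500 × $81.18 ÷ $32.11 = $5,168,873.

$5,168,873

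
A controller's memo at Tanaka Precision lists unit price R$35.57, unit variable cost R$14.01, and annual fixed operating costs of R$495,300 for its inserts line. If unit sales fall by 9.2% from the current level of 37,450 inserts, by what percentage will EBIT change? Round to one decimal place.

Contribution at this volume is 37,450 × R$21.56 = R$807,422.00.
EBIT = R$807,422.00 − R$495,300 = R$312,122.00.
DOL = contribution ÷ EBIT = R$807,422.00 ÷ R$312,122.00 = 2.5869.
So EBIT moves 2.5869 × (-9.2%) = -23.8%.

-23.8%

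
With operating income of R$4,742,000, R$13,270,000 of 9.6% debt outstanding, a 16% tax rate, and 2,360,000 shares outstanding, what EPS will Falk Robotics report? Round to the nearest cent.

R$1.23

Interest = R$1,273,920.00, so EBT = R$4,742,000 − R$1,273,920.00 = R$3,468,080.00.
Net income = R$3,468,080.00 × (1 − 0.16) = R$2,913,187.20.
Per share: R$2,913,187.20 / 2,360,000 shares = R$1.23.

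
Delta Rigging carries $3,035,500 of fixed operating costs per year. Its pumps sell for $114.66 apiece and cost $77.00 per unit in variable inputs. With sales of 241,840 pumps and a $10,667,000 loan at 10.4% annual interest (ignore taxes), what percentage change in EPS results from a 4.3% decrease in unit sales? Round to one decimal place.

At 241,840 units, contribution = 241,840 × $37.66 = $9,107,694.40.
Operating income = contribution − fixed costs = $9,107,694.40 − $3,035,500 = $6,072,194.40.
Interest = $1,109,368.00, so EBIT − I = $4,962,826.40.
DCL = total CM / (EBIT − I) = $9,107,694.40 / $4,962,826.40 = 1.8352.
%ΔEPS = DCL × %ΔSales = 1.8352 × -4.3% = -7.9%.

-7.9%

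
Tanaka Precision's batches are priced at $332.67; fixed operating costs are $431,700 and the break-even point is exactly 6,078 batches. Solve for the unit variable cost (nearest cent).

$261.64

At break-even, FC = Q × (P − VC), so P − VC = $431,700 ÷ 6,078 = $71.0267.
Hence VC = price − CM = $332.67 − $71.0267 = $261.64.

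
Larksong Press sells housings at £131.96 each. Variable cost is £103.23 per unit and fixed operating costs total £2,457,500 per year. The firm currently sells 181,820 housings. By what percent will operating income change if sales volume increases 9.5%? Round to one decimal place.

+17.9%

At 181,820 units, contribution = 181,820 × £28.73 = £5,223,688.60.
Subtracting fixed costs: EBIT = £5,223,688.60 − £2,457,500 = £2,766,188.60.
DOL = contribution ÷ EBIT = £5,223,688.60 ÷ £2,766,188.60 = 1.8884.
Operating income changes by 1.8884 × +9.5% = +17.9%.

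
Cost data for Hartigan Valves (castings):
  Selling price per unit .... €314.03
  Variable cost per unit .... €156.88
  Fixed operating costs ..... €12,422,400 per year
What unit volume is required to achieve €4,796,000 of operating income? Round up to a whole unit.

109,567 castings

Each unit contributes €314.03 − €156.88 = €157.15.
Required volume = (fixed costs + target profit) ÷ CM = (€12,422,400 + €4,796,000) ÷ €157.15 = 109,566.66, so 109,567 castings.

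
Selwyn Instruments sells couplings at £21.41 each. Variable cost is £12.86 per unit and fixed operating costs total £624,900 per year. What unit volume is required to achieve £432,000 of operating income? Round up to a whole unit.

Unit CM = price − variable cost = £21.41 − £12.86 = £8.55.
Required volume = (fixed costs + target profit) ÷ CM = (£624,900 + £432,000) ÷ £8.55 = 123,614.04, so 123,615 couplings.

123,615 couplings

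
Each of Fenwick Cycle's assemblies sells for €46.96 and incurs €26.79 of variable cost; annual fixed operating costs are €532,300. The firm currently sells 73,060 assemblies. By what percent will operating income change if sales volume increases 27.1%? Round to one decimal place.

At 73,060 units, contribution = 73,060 × €20.17 = €1,473,620.20.
EBIT = €1,473,620.20 − €532,300 = €941,320.20.
So DOL = total CM / EBIT = €1,473,620.20 / €941,320.20 = 1.5655.
Operating income changes by 1.5655 × +27.1% = +42.4%.

+42.4%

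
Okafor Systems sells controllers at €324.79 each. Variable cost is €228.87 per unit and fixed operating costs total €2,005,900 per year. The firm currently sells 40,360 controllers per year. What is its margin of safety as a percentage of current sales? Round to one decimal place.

48.2%

Each unit contributes €324.79 − €228.87 = €95.92. Break-even units = €2,005,900 ÷ €95.92 = 20,912.22; break-even revenue = 20,912.22 × €324.79 = €6,792,079.45.
Current sales = 40,360 × €324.79 = €13,108,524.40.
Margin of safety = (€13,108,524.40 − €6,792,079.45) ÷ €13,108,524.40 = 48.2%.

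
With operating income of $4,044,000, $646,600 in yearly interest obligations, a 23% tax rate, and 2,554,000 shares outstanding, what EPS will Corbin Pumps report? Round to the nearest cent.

Interest = $646,600.00, so EBT = $4,044,000 − $646,600.00 = $3,397,400.00.
Net income = $3,397,400.00 × (1 − 0.23) = $2,615,998.00.
EPS = $2,615,998.00 ÷ 2,554,000 = $1.02.

$1.02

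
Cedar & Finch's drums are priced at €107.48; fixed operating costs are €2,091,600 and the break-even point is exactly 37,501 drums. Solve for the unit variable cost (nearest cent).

At break-even, FC = Q × (P − VC), so P − VC = €2,091,600 ÷ 37,501 = €55.7745.
Hence VC = price − CM = €107.48 − €55.7745 = €51.71.

€51.71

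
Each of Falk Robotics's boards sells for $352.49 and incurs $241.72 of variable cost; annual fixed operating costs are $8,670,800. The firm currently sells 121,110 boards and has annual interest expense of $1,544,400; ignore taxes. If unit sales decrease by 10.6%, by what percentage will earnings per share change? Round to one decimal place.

-44.4%

At 121,110 units, contribution = 121,110 × $110.77 = $13,415,354.70.
EBIT = $13,415,354.70 − $8,670,800 = $4,744,554.70.
Interest = $1,544,400.00, so EBIT − I = $3,200,154.70.
Degree of combined leverage = contribution ÷ (EBIT − I) = $13,415,354.70 ÷ $3,200,154.70 = 4.1921.
EPS therefore changes by 4.1921 × (-10.6%) = -44.4%.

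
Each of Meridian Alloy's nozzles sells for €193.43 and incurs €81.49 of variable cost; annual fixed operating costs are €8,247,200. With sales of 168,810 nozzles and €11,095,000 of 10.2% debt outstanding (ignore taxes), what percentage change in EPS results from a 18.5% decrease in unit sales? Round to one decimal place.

-36.7%

Contribution at this volume is 168,810 × €111.94 = €18,896,591.40.
EBIT = €18,896,591.40 − €8,247,200 = €10,649,391.40.
Interest = €1,131,690.00, so EBIT − I = €9,517,701.40.
DCL = total CM / (EBIT − I) = €18,896,591.40 / €9,517,701.40 = 1.9854.
%ΔEPS = DCL × %ΔSales = 1.9854 × -18.5% = -36.7%.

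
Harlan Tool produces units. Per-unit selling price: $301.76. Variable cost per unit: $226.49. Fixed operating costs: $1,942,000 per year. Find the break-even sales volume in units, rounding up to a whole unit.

Each unit contributes $301.76 − $226.49 = $75.27.
Break-even volume = fixed costs ÷ CM per unit = $1,942,000 ÷ $75.27 = 25,800.45, so 25,801 units.

25,801 units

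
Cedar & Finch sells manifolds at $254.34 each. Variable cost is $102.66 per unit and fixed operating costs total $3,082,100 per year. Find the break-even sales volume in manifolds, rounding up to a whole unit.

20,320 manifolds

Each unit contributes $254.34 − $102.66 = $151.68.
Units to break even: $3,082,100 ÷ $151.68 = 20,319.75, rounded up to 20,320.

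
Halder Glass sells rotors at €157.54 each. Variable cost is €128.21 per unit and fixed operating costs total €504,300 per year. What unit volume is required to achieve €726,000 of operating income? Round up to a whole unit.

Unit CM = price − variable cost = €157.54 − €128.21 = €29.33.
Units = (FC + target) / CM = (€504,300 + €726,000) / €29.33 = 41,946.81, so 41,947 rotors.

41,947 rotors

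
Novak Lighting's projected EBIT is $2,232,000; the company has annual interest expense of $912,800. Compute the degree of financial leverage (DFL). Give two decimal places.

Interest = $912,800.00.
DFL = EBIT ÷ (EBIT − I) = $2,232,000 ÷ ($2,232,000 − $912,800.00) = $2,232,000 ÷ $1,319,200.00 = 1.6919.

1.69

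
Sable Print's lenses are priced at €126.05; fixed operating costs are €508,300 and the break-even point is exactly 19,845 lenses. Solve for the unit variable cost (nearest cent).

At break-even, FC = Q × (P − VC), so P − VC = €508,300 ÷ 19,845 = €25.6135.
Variable cost per unit = €126.05 − €25.6135 = €100.44.

€100.44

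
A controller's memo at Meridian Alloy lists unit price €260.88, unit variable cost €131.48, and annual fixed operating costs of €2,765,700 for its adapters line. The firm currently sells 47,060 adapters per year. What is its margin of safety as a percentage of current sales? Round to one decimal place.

54.6%

Each unit contributes €260.88 − €131.48 = €129.40. Break-even units = €2,765,700 ÷ €129.40 = 21,373.26; break-even revenue = 21,373.26 × €260.88 = €5,575,856.38.
Current sales = 47,060 × €260.88 = €12,277,012.80.
Margin of safety = (€12,277,012.80 − €5,575,856.38) ÷ €12,277,012.80 = 54.6%.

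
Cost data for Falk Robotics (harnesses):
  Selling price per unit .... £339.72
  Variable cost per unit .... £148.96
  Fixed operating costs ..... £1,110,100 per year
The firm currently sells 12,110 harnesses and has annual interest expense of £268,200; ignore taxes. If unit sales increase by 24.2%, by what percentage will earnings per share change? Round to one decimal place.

Total contribution margin = 12,110 × £190.76 = £2,310,103.60.
Subtracting fixed costs: EBIT = £2,310,103.60 − £1,110,100 = £1,200,003.60.
After interest of £268,200.00, pre-tax earnings = £931,803.60.
DCL = total CM / (EBIT − I) = £2,310,103.60 / £931,803.60 = 2.4792.
%ΔEPS = DCL × %ΔSales = 2.4792 × +24.2% = +60.0%.

+60.0%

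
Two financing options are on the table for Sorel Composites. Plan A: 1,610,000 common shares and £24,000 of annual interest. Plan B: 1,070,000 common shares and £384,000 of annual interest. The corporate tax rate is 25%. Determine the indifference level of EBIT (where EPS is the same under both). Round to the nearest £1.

At indifference, (EBIT − 24,000)(1 − t)/1,610,000 = (EBIT − 384,000)(1 − t)/1,070,000.
The (1 − t) factor cancels: (EBIT − 24,000) × 1,070,000 = (EBIT − 384,000) × 1,610,000.
EBIT × (1,610,000 − 1,070,000) = 384,000 × 1,610,000 − 24,000 × 1,070,000 = 592,560,000,000, so EBIT = 592,560,000,000 ÷ 540,000 = 1,097,333.33.

£1,097,333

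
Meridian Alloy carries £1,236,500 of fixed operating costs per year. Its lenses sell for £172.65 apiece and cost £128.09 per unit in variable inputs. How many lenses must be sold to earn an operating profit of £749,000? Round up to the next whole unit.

44,558 lenses

Each unit contributes £172.65 − £128.09 = £44.56.
Units = (FC + target) / CM = (£1,236,500 + £749,000) / £44.56 = 44,557.90, so 44,558 lenses.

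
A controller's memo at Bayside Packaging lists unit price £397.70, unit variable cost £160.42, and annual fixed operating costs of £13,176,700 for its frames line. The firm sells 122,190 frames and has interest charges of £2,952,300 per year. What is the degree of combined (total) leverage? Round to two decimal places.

2.25

Total contribution margin = 122,190 × £237.28 = £28,993,243.20.
EBIT = £28,993,243.20 − £13,176,700 = £15,816,543.20. Interest = £2,952,300.00.
DOL = £28,993,243.20 ÷ £15,816,543.20 = 1.8331; DFL = £15,816,543.20 ÷ £12,864,243.20 = 1.2295.
DCL = DOL × DFL = 1.8331 × 1.2295 = 2.2538.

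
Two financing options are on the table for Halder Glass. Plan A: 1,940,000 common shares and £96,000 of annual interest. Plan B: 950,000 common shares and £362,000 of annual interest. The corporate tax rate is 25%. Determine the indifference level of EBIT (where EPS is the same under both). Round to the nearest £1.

£617,253

At indifference, (EBIT − 96,000)(1 − t)/1,940,000 = (EBIT − 362,000)(1 − t)/950,000.
Cancelling (1 − t) and cross-multiplying: 950,000·(EBIT − 96,000) = 1,940,000·(EBIT − 362,000).
Solving, EBIT = (362,000·1,940,000 − 96,000·950,000) / (1,940,000 − 950,000) = 611,080,000,000 / 990,000 = 617,252.53.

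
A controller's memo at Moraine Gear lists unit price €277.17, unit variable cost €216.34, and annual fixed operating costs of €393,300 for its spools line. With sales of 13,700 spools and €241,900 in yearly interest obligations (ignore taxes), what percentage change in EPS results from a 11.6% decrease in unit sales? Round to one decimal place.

-48.8%

Total contribution margin = 13,700 × €60.83 = €833,371.00.
Subtracting fixed costs: EBIT = €833,371.00 − €393,300 = €440,071.00.
After interest of €241,900.00, pre-tax earnings = €198,171.00.
Degree of combined leverage = contribution ÷ (EBIT − I) = €833,371.00 ÷ €198,171.00 = 4.2053.
EPS therefore changes by 4.2053 × (-11.6%) = -48.8%.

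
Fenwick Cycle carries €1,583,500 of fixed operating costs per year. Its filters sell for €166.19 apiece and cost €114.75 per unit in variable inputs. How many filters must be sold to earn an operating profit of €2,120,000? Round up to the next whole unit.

Each unit contributes €166.19 − €114.75 = €51.44.
Need Q such that Q × €51.44 − €1,583,500 = €2,120,000, i.e. Q = €3,703,500 / €51.44 = 71,996.50 → 71,997.

71,997 filters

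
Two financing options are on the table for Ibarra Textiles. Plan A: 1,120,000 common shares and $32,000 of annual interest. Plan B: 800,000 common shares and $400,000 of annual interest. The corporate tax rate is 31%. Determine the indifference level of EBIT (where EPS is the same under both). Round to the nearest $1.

Set EPS_A = EPS_B: (EBIT − $32,000)(1 − 0.31) ÷ 1,120,000 = (EBIT − $400,000)(1 − 0.31) ÷ 800,000.
The (1 − t) factor cancels: (EBIT − 32,000) × 800,000 = (EBIT − 400,000) × 1,120,000.
EBIT × (1,120,000 − 800,000) = 400,000 × 1,120,000 − 32,000 × 800,000 = 422,400,000,000, so EBIT = 422,400,000,000 ÷ 320,000 = 1,320,000.00.

$1,320,000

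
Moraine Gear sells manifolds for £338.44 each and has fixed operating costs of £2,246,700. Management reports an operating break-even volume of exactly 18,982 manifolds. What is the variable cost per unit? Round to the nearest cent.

£220.08

At break-even, FC = Q × (P − VC), so P − VC = £2,246,700 ÷ 18,982 = £118.3595.
Hence VC = price − CM = £338.44 − £118.3595 = £220.08.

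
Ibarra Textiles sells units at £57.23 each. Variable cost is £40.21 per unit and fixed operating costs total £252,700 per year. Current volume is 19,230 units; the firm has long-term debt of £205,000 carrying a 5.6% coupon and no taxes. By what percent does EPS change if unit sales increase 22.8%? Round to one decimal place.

+118.2%

Contribution at this volume is 19,230 × £17.02 = £327,294.60.
EBIT = £327,294.60 − £252,700 = £74,594.60.
Interest = £11,480.00, so EBIT − I = £63,114.60.
DCL = total CM / (EBIT − I) = £327,294.60 / £63,114.60 = 5.1857.
EPS therefore changes by 5.1857 × (+22.8%) = +118.2%.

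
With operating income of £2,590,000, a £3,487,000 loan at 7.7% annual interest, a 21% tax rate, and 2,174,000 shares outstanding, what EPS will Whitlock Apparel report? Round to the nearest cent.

Interest = £268,499.00, so EBT = £2,590,000 − £268,499.00 = £2,321,501.00.
After tax at 21%: net income = £2,321,501.00 × 0.79 = £1,833,985.79.
EPS = £1,833,985.79 ÷ 2,174,000 = £0.84.

£0.84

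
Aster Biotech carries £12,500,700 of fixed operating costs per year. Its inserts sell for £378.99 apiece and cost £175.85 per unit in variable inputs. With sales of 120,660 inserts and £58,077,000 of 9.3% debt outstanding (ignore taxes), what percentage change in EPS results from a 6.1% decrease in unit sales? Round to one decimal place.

-22.6%

Contribution at this volume is 120,660 × £203.14 = £24,510,872.40.
EBIT = £24,510,872.40 − £12,500,700 = £12,010,172.40.
Interest = £5,401,161.00, so EBIT − I = £6,609,011.40.
Degree of combined leverage = contribution ÷ (EBIT − I) = £24,510,872.40 ÷ £6,609,011.40 = 3.7087.
%ΔEPS = DCL × %ΔSales = 3.7087 × -6.1% = -22.6%.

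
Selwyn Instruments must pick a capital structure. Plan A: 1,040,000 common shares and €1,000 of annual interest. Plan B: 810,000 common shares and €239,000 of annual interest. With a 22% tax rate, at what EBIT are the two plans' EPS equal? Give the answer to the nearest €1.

At indifference, (EBIT − 1,000)(1 − t)/1,040,000 = (EBIT − 239,000)(1 − t)/810,000.
The (1 − t) factor cancels: (EBIT − 1,000) × 810,000 = (EBIT − 239,000) × 1,040,000.
Solving, EBIT = (239,000·1,040,000 − 1,000·810,000) / (1,040,000 − 810,000) = 247,750,000,000 / 230,000 = 1,077,173.91.

€1,077,174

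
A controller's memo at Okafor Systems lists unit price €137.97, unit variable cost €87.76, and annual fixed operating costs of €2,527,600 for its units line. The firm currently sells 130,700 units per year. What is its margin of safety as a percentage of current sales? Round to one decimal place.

61.5%

Unit CM = price − variable cost = €137.97 − €87.76 = €50.21. Break-even units = €2,527,600 ÷ €50.21 = 50,340.57; break-even revenue = 50,340.57 × €137.97 = €6,945,488.39.
Current sales = 130,700 × €137.97 = €18,032,679.00.
Margin of safety = (€18,032,679.00 − €6,945,488.39) ÷ €18,032,679.00 = 61.5%.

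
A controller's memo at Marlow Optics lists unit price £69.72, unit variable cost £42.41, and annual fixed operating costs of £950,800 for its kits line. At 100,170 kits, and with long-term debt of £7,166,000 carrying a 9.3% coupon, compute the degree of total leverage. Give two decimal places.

2.45

Total contribution margin = 100,170 × £27.31 = £2,735,642.70.
Subtracting fixed costs: EBIT = £2,735,642.70 − £950,800 = £1,784,842.70. Interest = £666,438.00.
DOL = £2,735,642.70 ÷ £1,784,842.70 = 1.5327; DFL = £1,784,842.70 ÷ £1,118,404.70 = 1.5959.
Combined leverage = 1.5327 × 1.5959 = 2.4460.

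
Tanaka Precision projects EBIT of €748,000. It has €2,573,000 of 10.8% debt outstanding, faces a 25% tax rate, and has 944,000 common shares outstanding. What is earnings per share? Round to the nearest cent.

Pre-tax income = €748,000 − €277,884.00 = €470,116.00.
Net income = €470,116.00 × (1 − 0.25) = €352,587.00.
Per share: €352,587.00 / 944,000 shares = €0.37.

€0.37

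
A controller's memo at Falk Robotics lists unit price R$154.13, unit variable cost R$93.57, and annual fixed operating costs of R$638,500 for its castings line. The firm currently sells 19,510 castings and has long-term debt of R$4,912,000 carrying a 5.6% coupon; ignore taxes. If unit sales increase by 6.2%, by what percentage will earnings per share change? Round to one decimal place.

+27.3%

Total contribution margin = 19,510 × R$60.56 = R$1,181,525.60.
Subtracting fixed costs: EBIT = R$1,181,525.60 − R$638,500 = R$543,025.60.
Interest = R$275,072.00, so EBIT − I = R$267,953.60.
DCL = total CM / (EBIT − I) = R$1,181,525.60 / R$267,953.60 = 4.4094.
EPS therefore changes by 4.4094 × (+6.2%) = +27.3%.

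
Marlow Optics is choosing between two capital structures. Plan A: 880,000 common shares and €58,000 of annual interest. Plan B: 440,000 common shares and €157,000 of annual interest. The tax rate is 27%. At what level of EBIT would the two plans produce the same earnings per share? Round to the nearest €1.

€256,000

At indifference, (EBIT − 58,000)(1 − t)/880,000 = (EBIT − 157,000)(1 − t)/440,000.
The (1 − t) factor cancels: (EBIT − 58,000) × 440,000 = (EBIT − 157,000) × 880,000.
EBIT × (880,000 − 440,000) = 157,000 × 880,000 − 58,000 × 440,000 = 112,640,000,000, so EBIT = 112,640,000,000 ÷ 440,000 = 256,000.00.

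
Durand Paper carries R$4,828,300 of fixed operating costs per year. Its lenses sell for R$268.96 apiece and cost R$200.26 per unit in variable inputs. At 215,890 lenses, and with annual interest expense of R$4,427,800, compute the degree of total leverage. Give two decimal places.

2.66

Total contribution margin = 215,890 × R$68.70 = R$14,831,643.00.
Operating income = contribution − fixed costs = R$14,831,643.00 − R$4,828,300 = R$10,003,343.00. Interest = R$4,427,800.00, so EBIT − I = R$5,575,543.00.
DCL = contribution ÷ (EBIT − I) = R$14,831,643.00 ÷ R$5,575,543.00 = 2.6601.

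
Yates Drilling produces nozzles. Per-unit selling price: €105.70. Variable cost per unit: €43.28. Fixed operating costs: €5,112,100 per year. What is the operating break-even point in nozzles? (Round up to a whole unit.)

Contribution margin per unit = €105.70 − €43.28 = €62.42.
Break-even Q = €5,112,100 / €62.42 = 81,898.43 → 81,899 nozzles.

81,899 nozzles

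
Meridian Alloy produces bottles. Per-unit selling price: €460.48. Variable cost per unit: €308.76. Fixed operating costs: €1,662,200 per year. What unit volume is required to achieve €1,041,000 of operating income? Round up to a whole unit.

17,818 bottles

Unit CM = price − variable cost = €460.48 − €308.76 = €151.72.
Units = (FC + target) / CM = (€1,662,200 + €1,041,000) / €151.72 = 17,817.03, so 17,818 bottles.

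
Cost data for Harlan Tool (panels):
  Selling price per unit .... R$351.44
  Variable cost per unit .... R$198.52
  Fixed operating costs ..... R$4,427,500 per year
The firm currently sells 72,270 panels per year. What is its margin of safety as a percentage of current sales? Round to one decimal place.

59.9%

Contribution margin per unit = R$351.44 − R$198.52 = R$152.92. Break-even units = R$4,427,500 ÷ R$152.92 = 28,953.05; break-even revenue = 28,953.05 × R$351.44 = R$10,175,258.96.
Current sales = 72,270 × R$351.44 = R$25,398,568.80.
Margin of safety = (R$25,398,568.80 − R$10,175,258.96) ÷ R$25,398,568.80 = 59.9%.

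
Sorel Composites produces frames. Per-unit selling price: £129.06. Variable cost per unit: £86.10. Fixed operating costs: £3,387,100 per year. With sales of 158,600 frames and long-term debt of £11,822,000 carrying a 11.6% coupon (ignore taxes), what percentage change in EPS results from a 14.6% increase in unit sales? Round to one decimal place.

Total contribution margin = 158,600 × £42.96 = £6,813,456.00.
Subtracting fixed costs: EBIT = £6,813,456.00 − £3,387,100 = £3,426,356.00.
Interest = £1,371,352.00, so EBIT − I = £2,055,004.00.
Degree of combined leverage = contribution ÷ (EBIT − I) = £6,813,456.00 ÷ £2,055,004.00 = 3.3155.
EPS therefore changes by 3.3155 × (+14.6%) = +48.4%.

+48.4%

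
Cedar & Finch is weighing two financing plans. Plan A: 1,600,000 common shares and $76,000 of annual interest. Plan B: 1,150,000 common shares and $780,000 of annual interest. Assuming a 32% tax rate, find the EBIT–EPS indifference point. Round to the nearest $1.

$2,579,111

At indifference, (EBIT − 76,000)(1 − t)/1,600,000 = (EBIT − 780,000)(1 − t)/1,150,000.
Cancelling (1 − t) and cross-multiplying: 1,150,000·(EBIT − 76,000) = 1,600,000·(EBIT − 780,000).
EBIT × (1,600,000 − 1,150,000) = 780,000 × 1,600,000 − 76,000 × 1,150,000 = 1,160,600,000,000, so EBIT = 1,160,600,000,000 ÷ 450,000 = 2,579,111.11.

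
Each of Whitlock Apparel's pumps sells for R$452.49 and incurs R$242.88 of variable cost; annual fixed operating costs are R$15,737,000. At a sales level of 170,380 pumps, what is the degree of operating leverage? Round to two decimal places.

1.79

At 170,380 units, contribution = 170,380 × R$209.61 = R$35,713,351.80.
Subtracting fixed costs: EBIT = R$35,713,351.80 − R$15,737,000 = R$19,976,351.80.
DOL = contribution ÷ EBIT = R$35,713,351.80 ÷ R$19,976,351.80 = 1.7878.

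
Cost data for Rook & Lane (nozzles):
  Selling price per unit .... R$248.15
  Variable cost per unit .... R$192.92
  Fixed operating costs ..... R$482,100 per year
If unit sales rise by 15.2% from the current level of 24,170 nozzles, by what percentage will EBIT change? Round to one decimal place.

+23.8%

At 24,170 units, contribution = 24,170 × R$55.23 = R$1,334,909.10.
EBIT = R$1,334,909.10 − R$482,100 = R$852,809.10.
DOL = contribution ÷ EBIT = R$1,334,909.10 ÷ R$852,809.10 = 1.5653.
%ΔEBIT = DOL × %ΔSales = 1.5653 × +15.2% = +23.8%.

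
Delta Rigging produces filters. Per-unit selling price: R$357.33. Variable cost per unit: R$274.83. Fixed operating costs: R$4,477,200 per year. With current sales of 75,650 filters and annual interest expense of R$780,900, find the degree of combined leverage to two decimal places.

6.35

Total contribution margin = 75,650 × R$82.50 = R$6,241,125.00.
EBIT = R$6,241,125.00 − R$4,477,200 = R$1,763,925.00. Interest = R$780,900.00.
DOL = R$6,241,125.00 ÷ R$1,763,925.00 = 3.5382; DFL = R$1,763,925.00 ÷ R$983,025.00 = 1.7944.
DCL = DOL × DFL = 3.5382 × 1.7944 = 6.3489.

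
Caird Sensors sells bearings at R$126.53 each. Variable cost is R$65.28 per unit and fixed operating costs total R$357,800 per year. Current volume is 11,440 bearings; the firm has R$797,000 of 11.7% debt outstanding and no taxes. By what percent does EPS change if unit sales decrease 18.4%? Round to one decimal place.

-51.6%

Contribution at this volume is 11,440 × R$61.25 = R$700,700.00.
Subtracting fixed costs: EBIT = R$700,700.00 − R$357,800 = R$342,900.00.
Interest = R$93,249.00, so EBIT − I = R$249,651.00.
Degree of combined leverage = contribution ÷ (EBIT − I) = R$700,700.00 ÷ R$249,651.00 = 2.8067.
%ΔEPS = DCL × %ΔSales = 2.8067 × -18.4% = -51.6%.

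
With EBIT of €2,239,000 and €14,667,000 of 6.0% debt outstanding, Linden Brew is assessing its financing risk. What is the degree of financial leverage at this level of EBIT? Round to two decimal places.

Interest = €880,020.00.
Degree of financial leverage = EBIT / (EBIT − interest) = €2,239,000 / €1,358,980.00 = 1.6476.

1.65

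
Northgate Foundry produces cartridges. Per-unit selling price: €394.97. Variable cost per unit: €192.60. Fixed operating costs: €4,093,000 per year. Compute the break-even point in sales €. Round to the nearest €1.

Contribution margin per unit = €394.97 − €192.60 = €202.37, a CM ratio of €202.37 ÷ €394.97 = 0.5124.
Break-even revenue = fixed costs × price ÷ CM = €4,093,000 × €394.97 ÷ €202.37 = €7,988,399.

€7,988,399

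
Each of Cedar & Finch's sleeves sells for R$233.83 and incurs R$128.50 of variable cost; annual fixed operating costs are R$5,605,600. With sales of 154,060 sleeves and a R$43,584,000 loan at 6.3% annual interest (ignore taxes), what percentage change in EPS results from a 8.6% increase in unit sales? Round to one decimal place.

At 154,060 units, contribution = 154,060 × R$105.33 = R$16,227,139.80.
Subtracting fixed costs: EBIT = R$16,227,139.80 − R$5,605,600 = R$10,621,539.80.
Interest = R$2,745,792.00, so EBIT − I = R$7,875,747.80.
Degree of combined leverage = contribution ÷ (EBIT − I) = R$16,227,139.80 ÷ R$7,875,747.80 = 2.0604.
%ΔEPS = DCL × %ΔSales = 2.0604 × +8.6% = +17.7%.

+17.7%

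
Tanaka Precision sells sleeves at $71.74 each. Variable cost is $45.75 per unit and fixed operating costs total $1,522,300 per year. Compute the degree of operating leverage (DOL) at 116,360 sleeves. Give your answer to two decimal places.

At 116,360 units, contribution = 116,360 × $25.99 = $3,024,196.40.
Operating income = contribution − fixed costs = $3,024,196.40 − $1,522,300 = $1,501,896.40.
Degree of operating leverage = $3,024,196.40 / $1,501,896.40 = 2.0136.

2.01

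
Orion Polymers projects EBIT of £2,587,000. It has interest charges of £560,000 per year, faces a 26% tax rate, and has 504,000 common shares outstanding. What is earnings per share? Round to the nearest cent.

£2.98

Interest = £560,000.00, so EBT = £2,587,000 − £560,000.00 = £2,027,000.00.
After tax at 26%: net income = £2,027,000.00 × 0.74 = £1,499,980.00.
Per share: £1,499,980.00 / 504,000 shares = £2.98.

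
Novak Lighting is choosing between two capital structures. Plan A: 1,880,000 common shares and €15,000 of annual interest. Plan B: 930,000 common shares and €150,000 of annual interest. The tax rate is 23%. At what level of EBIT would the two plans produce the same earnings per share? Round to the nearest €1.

At indifference, (EBIT − 15,000)(1 − t)/1,880,000 = (EBIT − 150,000)(1 − t)/930,000.
The (1 − t) factor cancels: (EBIT − 15,000) × 930,000 = (EBIT − 150,000) × 1,880,000.
Solving, EBIT = (150,000·1,880,000 − 15,000·930,000) / (1,880,000 − 930,000) = 268,050,000,000 / 950,000 = 282,157.89.

€282,158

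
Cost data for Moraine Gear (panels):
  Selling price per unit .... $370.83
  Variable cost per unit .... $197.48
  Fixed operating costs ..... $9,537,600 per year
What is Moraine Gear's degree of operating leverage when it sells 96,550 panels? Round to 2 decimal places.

2.32

Contribution at this volume is 96,550 × $173.35 = $16,736,942.50.
Operating income = contribution − fixed costs = $16,736,942.50 − $9,537,600 = $7,199,342.50.
Degree of operating leverage = $16,736,942.50 / $7,199,342.50 = 2.3248.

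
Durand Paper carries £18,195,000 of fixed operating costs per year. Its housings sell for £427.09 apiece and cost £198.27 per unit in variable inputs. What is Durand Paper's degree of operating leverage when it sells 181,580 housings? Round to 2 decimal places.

1.78

Total contribution margin = 181,580 × £228.82 = £41,549,135.60.
Subtracting fixed costs: EBIT = £41,549,135.60 − £18,195,000 = £23,354,135.60.
DOL = contribution ÷ EBIT = £41,549,135.60 ÷ £23,354,135.60 = 1.7791.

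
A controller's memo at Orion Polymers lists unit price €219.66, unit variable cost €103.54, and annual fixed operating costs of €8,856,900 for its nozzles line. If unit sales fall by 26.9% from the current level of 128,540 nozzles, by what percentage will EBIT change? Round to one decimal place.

Total contribution margin = 128,540 × €116.12 = €14,926,064.80.
Operating income = contribution − fixed costs = €14,926,064.80 − €8,856,900 = €6,069,164.80.
DOL = contribution ÷ EBIT = €14,926,064.80 ÷ €6,069,164.80 = 2.4593.
%ΔEBIT = DOL × %ΔSales = 2.4593 × -26.9% = -66.2%.

-66.2%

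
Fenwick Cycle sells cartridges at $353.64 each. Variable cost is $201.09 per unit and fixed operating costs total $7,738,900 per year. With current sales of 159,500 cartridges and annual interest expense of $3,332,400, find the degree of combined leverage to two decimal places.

Total contribution margin = 159,500 × $152.55 = $24,331,725.00.
EBIT = $24,331,725.00 − $7,738,900 = $16,592,825.00. Interest = $3,332,400.00, so EBIT − I = $13,260,425.00.
DCL = contribution ÷ (EBIT − I) = $24,331,725.00 ÷ $13,260,425.00 = 1.8349.

1.83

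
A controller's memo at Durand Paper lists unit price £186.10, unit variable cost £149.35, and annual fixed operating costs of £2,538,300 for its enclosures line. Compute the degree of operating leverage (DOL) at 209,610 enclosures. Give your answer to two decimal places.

Contribution at this volume is 209,610 × £36.75 = £7,703,167.50.
EBIT = £7,703,167.50 − £2,538,300 = £5,164,867.50.
DOL = contribution ÷ EBIT = £7,703,167.50 ÷ £5,164,867.50 = 1.4915.

1.49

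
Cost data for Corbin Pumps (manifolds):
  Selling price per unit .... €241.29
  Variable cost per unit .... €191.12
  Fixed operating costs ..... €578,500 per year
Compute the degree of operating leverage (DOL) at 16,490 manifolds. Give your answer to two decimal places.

3.33

Contribution at this volume is 16,490 × €50.17 = €827,303.30.
EBIT = €827,303.30 − €578,500 = €248,803.30.
Degree of operating leverage = €827,303.30 / €248,803.30 = 3.3251.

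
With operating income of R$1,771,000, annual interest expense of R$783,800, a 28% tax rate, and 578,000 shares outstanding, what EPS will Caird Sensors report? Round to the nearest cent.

Interest = R$783,800.00, so EBT = R$1,771,000 − R$783,800.00 = R$987,200.00.
After tax at 28%: net income = R$987,200.00 × 0.72 = R$710,784.00.
EPS = R$710,784.00 ÷ 578,000 = R$1.23.

R$1.23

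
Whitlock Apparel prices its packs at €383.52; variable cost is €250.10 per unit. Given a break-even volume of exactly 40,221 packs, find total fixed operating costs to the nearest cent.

Contribution margin per unit = €383.52 − €250.10 = €133.42.
Since BE = FC / CM, FC = 40,221 × €133.42 = €5,366,285.82.

€5,366,285.82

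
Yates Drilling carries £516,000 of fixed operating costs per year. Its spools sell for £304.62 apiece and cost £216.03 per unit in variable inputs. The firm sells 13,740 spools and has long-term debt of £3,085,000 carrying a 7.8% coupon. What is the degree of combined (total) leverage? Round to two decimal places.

2.64

At 13,740 units, contribution = 13,740 × £88.59 = £1,217,226.60.
EBIT = £1,217,226.60 − £516,000 = £701,226.60. Interest = £240,630.00.
DOL = £1,217,226.60 ÷ £701,226.60 = 1.7359; DFL = £701,226.60 ÷ £460,596.60 = 1.5224.
Combined leverage = 1.7359 × 1.5224 = 2.6427.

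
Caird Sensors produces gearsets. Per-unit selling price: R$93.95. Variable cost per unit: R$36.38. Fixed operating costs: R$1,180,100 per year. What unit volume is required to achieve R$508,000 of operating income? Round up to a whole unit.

Each unit contributes R$93.95 − R$36.38 = R$57.57.
Units = (FC + target) / CM = (R$1,180,100 + R$508,000) / R$57.57 = 29,322.56, so 29,323 gearsets.

29,323 gearsets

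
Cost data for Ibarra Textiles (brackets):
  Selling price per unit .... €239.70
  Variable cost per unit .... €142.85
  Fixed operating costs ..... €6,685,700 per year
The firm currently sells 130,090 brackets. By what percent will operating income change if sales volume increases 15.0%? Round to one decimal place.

Contribution at this volume is 130,090 × €96.85 = €12,599,216.50.
EBIT = €12,599,216.50 − €6,685,700 = €5,913,516.50.
DOL = contribution ÷ EBIT = €12,599,216.50 ÷ €5,913,516.50 = 2.1306.
%ΔEBIT = DOL × %ΔSales = 2.1306 × +15.0% = +32.0%.

+32.0%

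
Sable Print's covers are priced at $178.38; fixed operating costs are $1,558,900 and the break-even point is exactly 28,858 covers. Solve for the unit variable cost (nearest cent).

$124.36

At break-even, FC = Q × (P − VC), so P − VC = $1,558,900 ÷ 28,858 = $54.0197.
Hence VC = price − CM = $178.38 − $54.0197 = $124.36.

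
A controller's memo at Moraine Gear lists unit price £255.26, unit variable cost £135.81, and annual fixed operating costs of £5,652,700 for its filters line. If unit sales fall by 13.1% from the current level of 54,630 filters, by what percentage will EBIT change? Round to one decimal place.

Contribution at this volume is 54,630 × £119.45 = £6,525,553.50.
Operating income = contribution − fixed costs = £6,525,553.50 − £5,652,700 = £872,853.50.
Degree of operating leverage = £6,525,553.50 / £872,853.50 = 7.4761.
Operating income changes by 7.4761 × -13.1% = -97.9%.

-97.9%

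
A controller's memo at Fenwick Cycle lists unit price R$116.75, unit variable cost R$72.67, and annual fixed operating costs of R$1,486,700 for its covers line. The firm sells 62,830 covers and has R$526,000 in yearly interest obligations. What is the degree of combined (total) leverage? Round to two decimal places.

At 62,830 units, contribution = 62,830 × R$44.08 = R$2,769,546.40.
Operating income = contribution − fixed costs = R$2,769,546.40 − R$1,486,700 = R$1,282,846.40. Interest = R$526,000.00.
DOL = R$2,769,546.40 ÷ R$1,282,846.40 = 2.1589; DFL = R$1,282,846.40 ÷ R$756,846.40 = 1.6950.
DCL = DOL × DFL = 2.1589 × 1.6950 = 3.6593.

3.66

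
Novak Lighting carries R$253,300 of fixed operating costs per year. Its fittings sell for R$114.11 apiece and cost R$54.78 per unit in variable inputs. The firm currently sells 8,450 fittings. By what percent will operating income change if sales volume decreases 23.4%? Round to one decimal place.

-47.3%

At 8,450 units, contribution = 8,450 × R$59.33 = R$501,338.50.
Operating income = contribution − fixed costs = R$501,338.50 − R$253,300 = R$248,038.50.
So DOL = total CM / EBIT = R$501,338.50 / R$248,038.50 = 2.0212.
So EBIT moves 2.0212 × (-23.4%) = -47.3%.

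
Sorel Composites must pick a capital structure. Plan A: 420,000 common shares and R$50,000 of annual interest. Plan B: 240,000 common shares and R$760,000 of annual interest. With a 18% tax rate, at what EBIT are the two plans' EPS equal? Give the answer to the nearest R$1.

At indifference, (EBIT − 50,000)(1 − t)/420,000 = (EBIT − 760,000)(1 − t)/240,000.
Cancelling (1 − t) and cross-multiplying: 240,000·(EBIT − 50,000) = 420,000·(EBIT − 760,000).
EBIT × (420,000 − 240,000) = 760,000 × 420,000 − 50,000 × 240,000 = 307,200,000,000, so EBIT = 307,200,000,000 ÷ 180,000 = 1,706,666.67.

R$1,706,667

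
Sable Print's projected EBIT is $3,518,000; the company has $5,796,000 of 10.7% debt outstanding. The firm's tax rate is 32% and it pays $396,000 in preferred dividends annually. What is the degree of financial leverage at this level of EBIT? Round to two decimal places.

1.52

Interest = $620,172.00.
Preferred dividends grossed up pre-tax: $396,000 / (1 − 0.32) = $582,352.94.
DFL = EBIT ÷ [EBIT − I − D_p/(1−t)] = $3,518,000 ÷ [$3,518,000 − $620,172.00 − $582,352.94] = $3,518,000 ÷ $2,315,475.06 = 1.5193.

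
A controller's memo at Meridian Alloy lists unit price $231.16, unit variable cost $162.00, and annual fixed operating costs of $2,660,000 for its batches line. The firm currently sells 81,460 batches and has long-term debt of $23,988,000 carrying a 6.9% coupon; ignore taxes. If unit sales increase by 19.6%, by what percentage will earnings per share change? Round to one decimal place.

+83.7%

At 81,460 units, contribution = 81,460 × $69.16 = $5,633,773.60.
Subtracting fixed costs: EBIT = $5,633,773.60 − $2,660,000 = $2,973,773.60.
After interest of $1,655,172.00, pre-tax earnings = $1,318,601.60.
DCL = total CM / (EBIT − I) = $5,633,773.60 / $1,318,601.60 = 4.2725.
EPS therefore changes by 4.2725 × (+19.6%) = +83.7%.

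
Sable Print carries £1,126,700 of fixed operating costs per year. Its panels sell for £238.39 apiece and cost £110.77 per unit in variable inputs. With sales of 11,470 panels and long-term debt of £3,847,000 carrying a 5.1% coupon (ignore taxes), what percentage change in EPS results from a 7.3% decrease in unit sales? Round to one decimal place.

-75.8%

Total contribution margin = 11,470 × £127.62 = £1,463,801.40.
Subtracting fixed costs: EBIT = £1,463,801.40 − £1,126,700 = £337,101.40.
Interest = £196,197.00, so EBIT − I = £140,904.40.
DCL = total CM / (EBIT − I) = £1,463,801.40 / £140,904.40 = 10.3886.
%ΔEPS = DCL × %ΔSales = 10.3886 × -7.3% = -75.8%.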